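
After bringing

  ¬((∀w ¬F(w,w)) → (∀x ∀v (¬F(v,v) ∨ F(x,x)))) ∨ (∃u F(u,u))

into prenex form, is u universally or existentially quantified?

existential

First replace A → B with ¬A ∨ B.
  ¬(¬(∀w ¬F(w,w)) ∨ (∀x ∀v (¬F(v,v) ∨ F(x,x)))) ∨ (∃u F(u,u))
Push ¬ through the quantifiers and connectives to reach negation normal form:
  (∀w ¬F(w,w)) ∧ (∃x ∃v (F(v,v) ∧ ¬F(x,x))) ∨ (∃u F(u,u))
All bound variables are already distinct, so no renaming is needed.
Finally move all quantifiers to the prefix:
  ∀w ∃x ∃v ∃u (¬F(w,w) ∧ F(v,v) ∧ ¬F(x,x) ∨ F(u,u))
The quantifier ∃u sits under an even number of negations (counting the antecedent side of each →), so it remains existential.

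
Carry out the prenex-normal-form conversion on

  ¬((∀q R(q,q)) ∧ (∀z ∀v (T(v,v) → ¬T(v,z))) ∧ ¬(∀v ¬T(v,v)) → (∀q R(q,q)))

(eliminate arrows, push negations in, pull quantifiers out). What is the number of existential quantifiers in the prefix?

Rewrite implications/biconditionals: A → B as ¬A ∨ B.
  ¬(¬((∀q R(q,q)) ∧ (∀z ∀v (¬T(v,v) ∨ ¬T(v,z))) ∧ ¬(∀v ¬T(v,v))) ∨ (∀q R(q,q)))
Push ¬ through the quantifiers and connectives to reach negation normal form:
  (∀q R(q,q)) ∧ (∀z ∀v (¬T(v,v) ∨ ¬T(v,z))) ∧ (∃v T(v,v)) ∧ (∃q ¬R(q,q))
Standardize variables apart so no two quantifiers bind the same name: v↦y, q↦c.
  (∀q R(q,q)) ∧ (∀z ∀v (¬T(v,v) ∨ ¬T(v,z))) ∧ (∃y T(y,y)) ∧ (∃c ¬R(c,c))
Finally move all quantifiers to the prefix:
  ∀q ∀z ∀v ∃y ∃c (R(q,q) ∧ (¬T(v,v) ∨ ¬T(v,z)) ∧ T(y,y) ∧ ¬R(c,c))
The prefix is ∀q ∀z ∀v ∃y ∃c: 3 universal, 2 existential.

2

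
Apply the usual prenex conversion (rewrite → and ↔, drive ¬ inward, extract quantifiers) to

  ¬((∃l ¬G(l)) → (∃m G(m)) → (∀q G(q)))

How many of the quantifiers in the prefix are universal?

0

Eliminate → and ↔ using ¬ and ∨.
  ¬(¬(∃l ¬G(l)) ∨ ¬(∃m G(m)) ∨ (∀q G(q)))
Drive negations inward (¬∀x A ≡ ∃x ¬A, ¬∃x A ≡ ∀x ¬A, De Morgan for ∧/∨):
  (∃l ¬G(l)) ∧ (∃m G(m)) ∧ (∃q ¬G(q))
Pull the quantifiers to the front (each side's bound variable is not free in the other side):
  ∃l ∃m ∃q (¬G(l) ∧ G(m) ∧ ¬G(q))
The prefix is ∃l ∃m ∃q: 0 universal, 3 existential.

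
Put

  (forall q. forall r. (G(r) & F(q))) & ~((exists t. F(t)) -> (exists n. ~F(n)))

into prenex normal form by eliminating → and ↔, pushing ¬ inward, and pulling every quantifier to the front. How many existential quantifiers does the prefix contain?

1

First replace A → B with ¬A ∨ B.
  (forall q. forall r. (G(r) & F(q))) & ~(~(exists t. F(t)) | (exists n. ~F(n)))
Move each ¬ inward, flipping quantifiers it crosses:
  (forall q. forall r. (G(r) & F(q))) & (exists t. F(t)) & (forall n. F(n))
Extract every quantifier outward, since the variables are now distinct and don't occur free across branches:
  forall q. forall r. exists t. forall n. (G(r) & F(q) & F(t) & F(n))
The prefix is forall q forall r exists t forall n: 3 universal, 1 existential.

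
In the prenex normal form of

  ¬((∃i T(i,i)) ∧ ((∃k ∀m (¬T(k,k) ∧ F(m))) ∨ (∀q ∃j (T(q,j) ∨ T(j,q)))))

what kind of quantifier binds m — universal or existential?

existential

Push ¬ through the quantifiers and connectives to reach negation normal form:
  (∀i ¬T(i,i)) ∨ (∀k ∃m (T(k,k) ∨ ¬F(m))) ∧ (∃q ∀j (¬T(q,j) ∧ ¬T(j,q)))
All bound variables are already distinct, so no renaming is needed.
Finally move all quantifiers to the prefix:
  ∀i ∀k ∃m ∃q ∀j (¬T(i,i) ∨ (T(k,k) ∨ ¬F(m)) ∧ ¬T(q,j) ∧ ¬T(j,q))
The quantifier ∀m sits under an odd number of negations, so it flips to ∃m.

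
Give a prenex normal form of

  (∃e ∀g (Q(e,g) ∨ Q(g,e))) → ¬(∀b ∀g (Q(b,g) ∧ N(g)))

Eliminate → and ↔ using ¬ and ∨.
  ¬(∃e ∀g (Q(e,g) ∨ Q(g,e))) ∨ ¬(∀b ∀g (Q(b,g) ∧ N(g)))
Move each ¬ inward, flipping quantifiers it crosses:
  (∀e ∃g (¬Q(e,g) ∧ ¬Q(g,e))) ∨ (∃b ∃g (¬Q(b,g) ∨ ¬N(g)))
Give each quantifier a distinct variable: g↦y.
  (∀e ∃g (¬Q(e,g) ∧ ¬Q(g,e))) ∨ (∃b ∃y (¬Q(b,y) ∨ ¬N(y)))
Finally move all quantifiers to the prefix:
  ∀e ∃g ∃b ∃y (¬Q(e,g) ∧ ¬Q(g,e) ∨ ¬Q(b,y) ∨ ¬N(y))

∀e ∃g ∃b ∃y (¬Q(e,g) ∧ ¬Q(g,e) ∨ ¬Q(b,y) ∨ ¬N(y))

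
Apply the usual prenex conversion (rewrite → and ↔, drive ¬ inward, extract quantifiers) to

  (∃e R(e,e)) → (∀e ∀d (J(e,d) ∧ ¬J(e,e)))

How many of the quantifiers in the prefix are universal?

3

Eliminate → and ↔ using ¬ and ∨.
  ¬(∃e R(e,e)) ∨ (∀e ∀d (J(e,d) ∧ ¬J(e,e)))
Push ¬ through the quantifiers and connectives to reach negation normal form:
  (∀e ¬R(e,e)) ∨ (∀e ∀d (J(e,d) ∧ ¬J(e,e)))
Give each quantifier a distinct variable: e↦x1.
  (∀e ¬R(e,e)) ∨ (∀x1 ∀d (J(x1,d) ∧ ¬J(x1,x1)))
Finally move all quantifiers to the prefix:
  ∀e ∀x1 ∀d (¬R(e,e) ∨ J(x1,d) ∧ ¬J(x1,x1))
The prefix is ∀e ∀x1 ∀d: 3 universal, 0 existential.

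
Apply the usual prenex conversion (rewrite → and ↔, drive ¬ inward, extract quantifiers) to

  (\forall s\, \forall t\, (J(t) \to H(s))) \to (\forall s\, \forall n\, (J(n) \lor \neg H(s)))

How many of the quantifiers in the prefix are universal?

2

Rewrite implications/biconditionals: A → B as ¬A ∨ B.
  \neg (\forall s\, \forall t\, (\neg J(t) \lor H(s))) \lor (\forall s\, \forall n\, (J(n) \lor \neg H(s)))
Move each ¬ inward, flipping quantifiers it crosses:
  (\exists s\, \exists t\, (J(t) \land \neg H(s))) \lor (\forall s\, \forall n\, (J(n) \lor \neg H(s)))
Give each quantifier a distinct variable: s↦p.
  (\exists s\, \exists t\, (J(t) \land \neg H(s))) \lor (\forall p\, \forall n\, (J(n) \lor \neg H(p)))
Pull the quantifiers to the front (each side's bound variable is not free in the other side):
  \exists s\, \exists t\, \forall p\, \forall n\, (J(t) \land \neg H(s) \lor J(n) \lor \neg H(p))
The prefix is \exists s \exists t \forall p \forall n: 2 universal, 2 existential.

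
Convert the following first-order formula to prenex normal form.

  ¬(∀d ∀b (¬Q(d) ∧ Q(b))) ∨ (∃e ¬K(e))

Drive negations inward (¬∀x A ≡ ∃x ¬A, ¬∃x A ≡ ∀x ¬A, De Morgan for ∧/∨):
  (∃d ∃b (Q(d) ∨ ¬Q(b))) ∨ (∃e ¬K(e))
All bound variables are already distinct, so no renaming is needed.
Pull the quantifiers to the front (each side's bound variable is not free in the other side):
  ∃d ∃b ∃e (Q(d) ∨ ¬Q(b) ∨ ¬K(e))

∃d ∃b ∃e (Q(d) ∨ ¬Q(b) ∨ ¬K(e))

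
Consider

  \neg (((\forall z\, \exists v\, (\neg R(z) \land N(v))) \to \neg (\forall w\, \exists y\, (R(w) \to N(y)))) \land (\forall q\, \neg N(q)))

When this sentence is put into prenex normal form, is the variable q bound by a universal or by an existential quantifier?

Eliminate → and ↔ using ¬ and ∨.
  \neg ((\neg (\forall z\, \exists v\, (\neg R(z) \land N(v))) \lor \neg (\forall w\, \exists y\, (\neg R(w) \lor N(y)))) \land (\forall q\, \neg N(q)))
Drive negations inward (¬∀x A ≡ ∃x ¬A, ¬∃x A ≡ ∀x ¬A, De Morgan for ∧/∨):
  (\forall z\, \exists v\, (\neg R(z) \land N(v))) \land (\forall w\, \exists y\, (\neg R(w) \lor N(y))) \lor (\exists q\, N(q))
Extract every quantifier outward, since the variables are now distinct and don't occur free across branches:
  \forall z\, \exists v\, \forall w\, \exists y\, \exists q\, (\neg R(z) \land N(v) \land (\neg R(w) \lor N(y)) \lor N(q))
The quantifier \forall q sits under an odd number of negations (counting the antecedent side of each →), so it flips to \exists q.

existential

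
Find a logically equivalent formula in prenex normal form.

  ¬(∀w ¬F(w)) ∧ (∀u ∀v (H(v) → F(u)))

Rewrite implications/biconditionals: A → B as ¬A ∨ B.
  ¬(∀w ¬F(w)) ∧ (∀u ∀v (¬H(v) ∨ F(u)))
Drive negations inward (¬∀x A ≡ ∃x ¬A, ¬∃x A ≡ ∀x ¬A, De Morgan for ∧/∨):
  (∃w F(w)) ∧ (∀u ∀v (¬H(v) ∨ F(u)))
Finally move all quantifiers to the prefix:
  ∃w ∀u ∀v (F(w) ∧ (¬H(v) ∨ F(u)))

∃w ∀u ∀v (F(w) ∧ (¬H(v) ∨ F(u)))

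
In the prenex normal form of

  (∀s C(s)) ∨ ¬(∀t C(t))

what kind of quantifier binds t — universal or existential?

Drive negations inward (¬∀x A ≡ ∃x ¬A, ¬∃x A ≡ ∀x ¬A, De Morgan for ∧/∨):
  (∀s C(s)) ∨ (∃t ¬C(t))
Pull the quantifiers to the front (each side's bound variable is not free in the other side):
  ∀s ∃t (C(s) ∨ ¬C(t))
The quantifier ∀t sits under an odd number of negations, so it flips to ∃t.

existential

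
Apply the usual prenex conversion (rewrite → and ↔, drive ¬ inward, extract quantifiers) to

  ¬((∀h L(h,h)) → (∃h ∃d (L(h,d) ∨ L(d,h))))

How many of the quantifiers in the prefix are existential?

Rewrite implications/biconditionals: A → B as ¬A ∨ B.
  ¬(¬(∀h L(h,h)) ∨ (∃h ∃d (L(h,d) ∨ L(d,h))))
Move each ¬ inward, flipping quantifiers it crosses:
  (∀h L(h,h)) ∧ (∀h ∀d (¬L(h,d) ∧ ¬L(d,h)))
Give each quantifier a distinct variable: h↦y1.
  (∀h L(h,h)) ∧ (∀y1 ∀d (¬L(y1,d) ∧ ¬L(d,y1)))
Extract every quantifier outward, since the variables are now distinct and don't occur free across branches:
  ∀h ∀y1 ∀d (L(h,h) ∧ ¬L(y1,d) ∧ ¬L(d,y1))
The prefix is ∀h ∀y1 ∀d: 3 universal, 0 existential.

0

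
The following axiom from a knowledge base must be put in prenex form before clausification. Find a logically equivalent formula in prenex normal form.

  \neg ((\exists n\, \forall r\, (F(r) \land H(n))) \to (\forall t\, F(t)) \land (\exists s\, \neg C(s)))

Rewrite implications/biconditionals: A → B as ¬A ∨ B.
  \neg (\neg (\exists n\, \forall r\, (F(r) \land H(n))) \lor (\forall t\, F(t)) \land (\exists s\, \neg C(s)))
Move each ¬ inward, flipping quantifiers it crosses:
  (\exists n\, \forall r\, (F(r) \land H(n))) \land ((\exists t\, \neg F(t)) \lor (\forall s\, C(s)))
Extract every quantifier outward, since the variables are now distinct and don't occur free across branches:
  \exists n\, \forall r\, \exists t\, \forall s\, (F(r) \land H(n) \land (\neg F(t) \lor C(s)))

\exists n\, \forall r\, \exists t\, \forall s\, (F(r) \land H(n) \land (\neg F(t) \lor C(s)))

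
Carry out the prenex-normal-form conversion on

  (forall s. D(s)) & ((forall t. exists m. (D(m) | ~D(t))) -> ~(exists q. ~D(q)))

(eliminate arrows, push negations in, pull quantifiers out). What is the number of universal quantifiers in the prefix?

3

Rewrite implications/biconditionals: A → B as ¬A ∨ B.
  (forall s. D(s)) & (~(forall t. exists m. (D(m) | ~D(t))) | ~(exists q. ~D(q)))
Drive negations inward (¬∀x A ≡ ∃x ¬A, ¬∃x A ≡ ∀x ¬A, De Morgan for ∧/∨):
  (forall s. D(s)) & ((exists t. forall m. (~D(m) & D(t))) | (forall q. D(q)))
Finally move all quantifiers to the prefix:
  forall s. exists t. forall m. forall q. (D(s) & (~D(m) & D(t) | D(q)))
The prefix is forall s exists t forall m forall q: 3 universal, 1 existential.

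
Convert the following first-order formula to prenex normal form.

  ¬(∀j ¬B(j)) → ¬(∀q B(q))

∀j ∃q (¬B(j) ∨ ¬B(q))

First replace A → B with ¬A ∨ B.
  ¬¬(∀j ¬B(j)) ∨ ¬(∀q B(q))
Move each ¬ inward, flipping quantifiers it crosses:
  (∀j ¬B(j)) ∨ (∃q ¬B(q))
All bound variables are already distinct, so no renaming is needed.
Pull the quantifiers to the front (each side's bound variable is not free in the other side):
  ∀j ∃q (¬B(j) ∨ ¬B(q))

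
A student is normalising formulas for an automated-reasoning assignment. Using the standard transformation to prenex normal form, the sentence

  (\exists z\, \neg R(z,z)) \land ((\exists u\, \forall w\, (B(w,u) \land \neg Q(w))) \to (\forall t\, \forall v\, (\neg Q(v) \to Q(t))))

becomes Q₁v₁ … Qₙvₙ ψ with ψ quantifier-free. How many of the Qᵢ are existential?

2

Rewrite implications/biconditionals: A → B as ¬A ∨ B.
  (\exists z\, \neg R(z,z)) \land (\neg (\exists u\, \forall w\, (B(w,u) \land \neg Q(w))) \lor (\forall t\, \forall v\, (\neg \neg Q(v) \lor Q(t))))
Push ¬ through the quantifiers and connectives to reach negation normal form:
  (\exists z\, \neg R(z,z)) \land ((\forall u\, \exists w\, (\neg B(w,u) \lor Q(w))) \lor (\forall t\, \forall v\, (Q(v) \lor Q(t))))
Finally move all quantifiers to the prefix:
  \exists z\, \forall u\, \exists w\, \forall t\, \forall v\, (\neg R(z,z) \land (\neg B(w,u) \lor Q(w) \lor Q(v) \lor Q(t)))
The prefix is \exists z \forall u \exists w \forall t \forall v: 3 universal, 2 existential.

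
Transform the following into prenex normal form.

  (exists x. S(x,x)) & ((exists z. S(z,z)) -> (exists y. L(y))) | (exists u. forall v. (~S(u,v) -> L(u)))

Rewrite implications/biconditionals: A → B as ¬A ∨ B.
  (exists x. S(x,x)) & (~(exists z. S(z,z)) | (exists y. L(y))) | (exists u. forall v. (~~S(u,v) | L(u)))
Drive negations inward (¬∀x A ≡ ∃x ¬A, ¬∃x A ≡ ∀x ¬A, De Morgan for ∧/∨):
  (exists x. S(x,x)) & ((forall z. ~S(z,z)) | (exists y. L(y))) | (exists u. forall v. (S(u,v) | L(u)))
All bound variables are already distinct, so no renaming is needed.
Finally move all quantifiers to the prefix:
  exists x. forall z. exists y. exists u. forall v. (S(x,x) & (~S(z,z) | L(y)) | S(u,v) | L(u))

exists x. forall z. exists y. exists u. forall v. (S(x,x) & (~S(z,z) | L(y)) | S(u,v) | L(u))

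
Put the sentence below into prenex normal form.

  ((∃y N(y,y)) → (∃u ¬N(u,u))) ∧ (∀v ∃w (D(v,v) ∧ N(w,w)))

∀y ∃u ∀v ∃w ((¬N(y,y) ∨ ¬N(u,u)) ∧ D(v,v) ∧ N(w,w))

First replace A → B with ¬A ∨ B.
  (¬(∃y N(y,y)) ∨ (∃u ¬N(u,u))) ∧ (∀v ∃w (D(v,v) ∧ N(w,w)))
Move each ¬ inward, flipping quantifiers it crosses:
  ((∀y ¬N(y,y)) ∨ (∃u ¬N(u,u))) ∧ (∀v ∃w (D(v,v) ∧ N(w,w)))
Pull the quantifiers to the front (each side's bound variable is not free in the other side):
  ∀y ∃u ∀v ∃w ((¬N(y,y) ∨ ¬N(u,u)) ∧ D(v,v) ∧ N(w,w))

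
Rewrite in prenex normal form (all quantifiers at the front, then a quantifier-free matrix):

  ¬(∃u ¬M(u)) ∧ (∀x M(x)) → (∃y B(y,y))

∃u ∃x ∃y (¬M(u) ∨ ¬M(x) ∨ B(y,y))

Eliminate → and ↔ using ¬ and ∨.
  ¬(¬(∃u ¬M(u)) ∧ (∀x M(x))) ∨ (∃y B(y,y))
Move each ¬ inward, flipping quantifiers it crosses:
  (∃u ¬M(u)) ∨ (∃x ¬M(x)) ∨ (∃y B(y,y))
Finally move all quantifiers to the prefix:
  ∃u ∃x ∃y (¬M(u) ∨ ¬M(x) ∨ B(y,y))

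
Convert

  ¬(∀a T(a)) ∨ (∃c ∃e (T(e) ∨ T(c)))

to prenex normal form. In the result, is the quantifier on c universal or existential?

Move each ¬ inward, flipping quantifiers it crosses:
  (∃a ¬T(a)) ∨ (∃c ∃e (T(e) ∨ T(c)))
Pull the quantifiers to the front (each side's bound variable is not free in the other side):
  ∃a ∃c ∃e (¬T(a) ∨ T(e) ∨ T(c))
The quantifier ∃c sits under an even number of negations, so it remains existential.

existential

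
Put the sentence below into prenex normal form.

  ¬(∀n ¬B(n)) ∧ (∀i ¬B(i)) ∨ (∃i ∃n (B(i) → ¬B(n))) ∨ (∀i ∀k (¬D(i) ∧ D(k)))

Eliminate → and ↔ using ¬ and ∨.
  ¬(∀n ¬B(n)) ∧ (∀i ¬B(i)) ∨ (∃i ∃n (¬B(i) ∨ ¬B(n))) ∨ (∀i ∀k (¬D(i) ∧ D(k)))
Push ¬ through the quantifiers and connectives to reach negation normal form:
  (∃n B(n)) ∧ (∀i ¬B(i)) ∨ (∃i ∃n (¬B(i) ∨ ¬B(n))) ∨ (∀i ∀k (¬D(i) ∧ D(k)))
Give each quantifier a distinct variable: i↦u, n↦w1, i↦p.
  (∃n B(n)) ∧ (∀i ¬B(i)) ∨ (∃u ∃w1 (¬B(u) ∨ ¬B(w1))) ∨ (∀p ∀k (¬D(p) ∧ D(k)))
Extract every quantifier outward, since the variables are now distinct and don't occur free across branches:
  ∃n ∀i ∃u ∃w1 ∀p ∀k (B(n) ∧ ¬B(i) ∨ ¬B(u) ∨ ¬B(w1) ∨ ¬D(p) ∧ D(k))

∃n ∀i ∃u ∃w1 ∀p ∀k (B(n) ∧ ¬B(i) ∨ ¬B(u) ∨ ¬B(w1) ∨ ¬D(p) ∧ D(k))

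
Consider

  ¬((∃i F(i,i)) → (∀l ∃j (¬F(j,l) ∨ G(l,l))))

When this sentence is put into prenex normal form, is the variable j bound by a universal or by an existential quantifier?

universal

First replace A → B with ¬A ∨ B.
  ¬(¬(∃i F(i,i)) ∨ (∀l ∃j (¬F(j,l) ∨ G(l,l))))
Push ¬ through the quantifiers and connectives to reach negation normal form:
  (∃i F(i,i)) ∧ (∃l ∀j (F(j,l) ∧ ¬G(l,l)))
Finally move all quantifiers to the prefix:
  ∃i ∃l ∀j (F(i,i) ∧ F(j,l) ∧ ¬G(l,l))
The quantifier ∃j sits under an odd number of negations (counting the antecedent side of each →), so it flips to ∀j.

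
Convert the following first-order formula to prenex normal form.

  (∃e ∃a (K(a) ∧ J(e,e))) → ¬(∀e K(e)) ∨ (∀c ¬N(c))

∀e ∀a ∃v1 ∀c (¬K(a) ∨ ¬J(e,e) ∨ ¬K(v1) ∨ ¬N(c))

First replace A → B with ¬A ∨ B.
  ¬(∃e ∃a (K(a) ∧ J(e,e))) ∨ ¬(∀e K(e)) ∨ (∀c ¬N(c))
Drive negations inward (¬∀x A ≡ ∃x ¬A, ¬∃x A ≡ ∀x ¬A, De Morgan for ∧/∨):
  (∀e ∀a (¬K(a) ∨ ¬J(e,e))) ∨ (∃e ¬K(e)) ∨ (∀c ¬N(c))
Rename bound variables to avoid capture: e↦v1.
  (∀e ∀a (¬K(a) ∨ ¬J(e,e))) ∨ (∃v1 ¬K(v1)) ∨ (∀c ¬N(c))
Pull the quantifiers to the front (each side's bound variable is not free in the other side):
  ∀e ∀a ∃v1 ∀c (¬K(a) ∨ ¬J(e,e) ∨ ¬K(v1) ∨ ¬N(c))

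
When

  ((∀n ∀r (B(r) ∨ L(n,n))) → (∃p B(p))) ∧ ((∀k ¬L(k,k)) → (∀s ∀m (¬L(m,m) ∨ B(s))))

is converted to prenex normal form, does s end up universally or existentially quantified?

Rewrite implications/biconditionals: A → B as ¬A ∨ B.
  (¬(∀n ∀r (B(r) ∨ L(n,n))) ∨ (∃p B(p))) ∧ (¬(∀k ¬L(k,k)) ∨ (∀s ∀m (¬L(m,m) ∨ B(s))))
Push ¬ through the quantifiers and connectives to reach negation normal form:
  ((∃n ∃r (¬B(r) ∧ ¬L(n,n))) ∨ (∃p B(p))) ∧ ((∃k L(k,k)) ∨ (∀s ∀m (¬L(m,m) ∨ B(s))))
All bound variables are already distinct, so no renaming is needed.
Finally move all quantifiers to the prefix:
  ∃n ∃r ∃p ∃k ∀s ∀m ((¬B(r) ∧ ¬L(n,n) ∨ B(p)) ∧ (L(k,k) ∨ ¬L(m,m) ∨ B(s)))
The quantifier ∀s sits under an even number of negations (counting the antecedent side of each →), so it remains universal.

universal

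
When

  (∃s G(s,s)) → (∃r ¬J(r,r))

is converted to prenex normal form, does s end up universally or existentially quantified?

universal

Rewrite implications/biconditionals: A → B as ¬A ∨ B.
  ¬(∃s G(s,s)) ∨ (∃r ¬J(r,r))
Drive negations inward (¬∀x A ≡ ∃x ¬A, ¬∃x A ≡ ∀x ¬A, De Morgan for ∧/∨):
  (∀s ¬G(s,s)) ∨ (∃r ¬J(r,r))
Extract every quantifier outward, since the variables are now distinct and don't occur free across branches:
  ∀s ∃r (¬G(s,s) ∨ ¬J(r,r))
The quantifier ∃s sits under an odd number of negations (counting the antecedent side of each →), so it flips to ∀s.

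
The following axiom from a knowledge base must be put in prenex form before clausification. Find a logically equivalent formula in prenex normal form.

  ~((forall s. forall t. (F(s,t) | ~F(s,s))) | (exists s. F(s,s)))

exists s. exists t. forall w. (~F(s,t) & F(s,s) & ~F(w,w))

Move each ¬ inward, flipping quantifiers it crosses:
  (exists s. exists t. (~F(s,t) & F(s,s))) & (forall s. ~F(s,s))
Standardize variables apart so no two quantifiers bind the same name: s↦w.
  (exists s. exists t. (~F(s,t) & F(s,s))) & (forall w. ~F(w,w))
Pull the quantifiers to the front (each side's bound variable is not free in the other side):
  exists s. exists t. forall w. (~F(s,t) & F(s,s) & ~F(w,w))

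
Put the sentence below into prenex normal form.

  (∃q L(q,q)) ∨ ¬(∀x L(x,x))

∃q ∃x (L(q,q) ∨ ¬L(x,x))

Drive negations inward (¬∀x A ≡ ∃x ¬A, ¬∃x A ≡ ∀x ¬A, De Morgan for ∧/∨):
  (∃q L(q,q)) ∨ (∃x ¬L(x,x))
Extract every quantifier outward, since the variables are now distinct and don't occur free across branches:
  ∃q ∃x (L(q,q) ∨ ¬L(x,x))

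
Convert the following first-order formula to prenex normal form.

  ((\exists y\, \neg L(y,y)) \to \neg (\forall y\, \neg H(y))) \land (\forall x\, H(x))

\forall y\, \exists w1\, \forall x\, ((L(y,y) \lor H(w1)) \land H(x))

First replace A → B with ¬A ∨ B.
  (\neg (\exists y\, \neg L(y,y)) \lor \neg (\forall y\, \neg H(y))) \land (\forall x\, H(x))
Push ¬ through the quantifiers and connectives to reach negation normal form:
  ((\forall y\, L(y,y)) \lor (\exists y\, H(y))) \land (\forall x\, H(x))
Standardize variables apart so no two quantifiers bind the same name: y↦w1.
  ((\forall y\, L(y,y)) \lor (\exists w1\, H(w1))) \land (\forall x\, H(x))
Pull the quantifiers to the front (each side's bound variable is not free in the other side):
  \forall y\, \exists w1\, \forall x\, ((L(y,y) \lor H(w1)) \land H(x))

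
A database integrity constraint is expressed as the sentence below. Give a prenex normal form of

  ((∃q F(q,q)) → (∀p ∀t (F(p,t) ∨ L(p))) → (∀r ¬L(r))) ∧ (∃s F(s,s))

∀q ∃p ∃t ∀r ∃s ((¬F(q,q) ∨ ¬F(p,t) ∧ ¬L(p) ∨ ¬L(r)) ∧ F(s,s))

Rewrite implications/biconditionals: A → B as ¬A ∨ B.
  (¬(∃q F(q,q)) ∨ ¬(∀p ∀t (F(p,t) ∨ L(p))) ∨ (∀r ¬L(r))) ∧ (∃s F(s,s))
Push ¬ through the quantifiers and connectives to reach negation normal form:
  ((∀q ¬F(q,q)) ∨ (∃p ∃t (¬F(p,t) ∧ ¬L(p))) ∨ (∀r ¬L(r))) ∧ (∃s F(s,s))
All bound variables are already distinct, so no renaming is needed.
Pull the quantifiers to the front (each side's bound variable is not free in the other side):
  ∀q ∃p ∃t ∀r ∃s ((¬F(q,q) ∨ ¬F(p,t) ∧ ¬L(p) ∨ ¬L(r)) ∧ F(s,s))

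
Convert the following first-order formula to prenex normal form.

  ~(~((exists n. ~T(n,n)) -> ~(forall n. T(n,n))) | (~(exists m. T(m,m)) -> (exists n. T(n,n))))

forall n. exists r. forall m. forall v1. ((T(n,n) | ~T(r,r)) & ~T(m,m) & ~T(v1,v1))

Rewrite implications/biconditionals: A → B as ¬A ∨ B.
  ~(~(~(exists n. ~T(n,n)) | ~(forall n. T(n,n))) | ~~(exists m. T(m,m)) | (exists n. T(n,n)))
Move each ¬ inward, flipping quantifiers it crosses:
  ((forall n. T(n,n)) | (exists n. ~T(n,n))) & (forall m. ~T(m,m)) & (forall n. ~T(n,n))
Rename bound variables to avoid capture: n↦r, n↦v1.
  ((forall n. T(n,n)) | (exists r. ~T(r,r))) & (forall m. ~T(m,m)) & (forall v1. ~T(v1,v1))
Pull the quantifiers to the front (each side's bound variable is not free in the other side):
  forall n. exists r. forall m. forall v1. ((T(n,n) | ~T(r,r)) & ~T(m,m) & ~T(v1,v1))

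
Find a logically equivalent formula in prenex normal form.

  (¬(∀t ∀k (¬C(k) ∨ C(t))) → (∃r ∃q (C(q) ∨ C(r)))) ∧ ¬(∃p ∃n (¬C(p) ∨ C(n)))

∀t ∀k ∃r ∃q ∀p ∀n ((¬C(k) ∨ C(t) ∨ C(q) ∨ C(r)) ∧ C(p) ∧ ¬C(n))

First replace A → B with ¬A ∨ B.
  (¬¬(∀t ∀k (¬C(k) ∨ C(t))) ∨ (∃r ∃q (C(q) ∨ C(r)))) ∧ ¬(∃p ∃n (¬C(p) ∨ C(n)))
Move each ¬ inward, flipping quantifiers it crosses:
  ((∀t ∀k (¬C(k) ∨ C(t))) ∨ (∃r ∃q (C(q) ∨ C(r)))) ∧ (∀p ∀n (C(p) ∧ ¬C(n)))
All bound variables are already distinct, so no renaming is needed.
Finally move all quantifiers to the prefix:
  ∀t ∀k ∃r ∃q ∀p ∀n ((¬C(k) ∨ C(t) ∨ C(q) ∨ C(r)) ∧ C(p) ∧ ¬C(n))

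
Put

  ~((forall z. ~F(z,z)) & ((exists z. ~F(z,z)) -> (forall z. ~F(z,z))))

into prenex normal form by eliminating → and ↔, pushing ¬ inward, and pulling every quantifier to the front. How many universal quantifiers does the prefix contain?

0

Rewrite implications/biconditionals: A → B as ¬A ∨ B.
  ~((forall z. ~F(z,z)) & (~(exists z. ~F(z,z)) | (forall z. ~F(z,z))))
Push ¬ through the quantifiers and connectives to reach negation normal form:
  (exists z. F(z,z)) | (exists z. ~F(z,z)) & (exists z. F(z,z))
Rename bound variables to avoid capture: z↦w, z↦y1.
  (exists z. F(z,z)) | (exists w. ~F(w,w)) & (exists y1. F(y1,y1))
Finally move all quantifiers to the prefix:
  exists z. exists w. exists y1. (F(z,z) | ~F(w,w) & F(y1,y1))
The prefix is exists z exists w exists y1: 0 universal, 3 existential.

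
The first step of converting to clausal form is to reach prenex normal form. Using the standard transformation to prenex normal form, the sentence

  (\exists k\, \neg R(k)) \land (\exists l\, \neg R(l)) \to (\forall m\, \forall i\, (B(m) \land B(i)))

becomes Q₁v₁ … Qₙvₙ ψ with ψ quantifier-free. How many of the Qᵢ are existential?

0

Eliminate → and ↔ using ¬ and ∨.
  \neg ((\exists k\, \neg R(k)) \land (\exists l\, \neg R(l))) \lor (\forall m\, \forall i\, (B(m) \land B(i)))
Drive negations inward (¬∀x A ≡ ∃x ¬A, ¬∃x A ≡ ∀x ¬A, De Morgan for ∧/∨):
  (\forall k\, R(k)) \lor (\forall l\, R(l)) \lor (\forall m\, \forall i\, (B(m) \land B(i)))
All bound variables are already distinct, so no renaming is needed.
Pull the quantifiers to the front (each side's bound variable is not free in the other side):
  \forall k\, \forall l\, \forall m\, \forall i\, (R(k) \lor R(l) \lor B(m) \land B(i))
The prefix is \forall k \forall l \forall m \forall i: 4 universal, 0 existential.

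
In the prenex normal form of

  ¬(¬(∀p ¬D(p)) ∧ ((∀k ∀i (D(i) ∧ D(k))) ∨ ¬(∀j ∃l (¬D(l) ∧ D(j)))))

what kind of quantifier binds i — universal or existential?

Move each ¬ inward, flipping quantifiers it crosses:
  (∀p ¬D(p)) ∨ (∃k ∃i (¬D(i) ∨ ¬D(k))) ∧ (∀j ∃l (¬D(l) ∧ D(j)))
All bound variables are already distinct, so no renaming is needed.
Extract every quantifier outward, since the variables are now distinct and don't occur free across branches:
  ∀p ∃k ∃i ∀j ∃l (¬D(p) ∨ (¬D(i) ∨ ¬D(k)) ∧ ¬D(l) ∧ D(j))
The quantifier ∀i sits under an odd number of negations, so it flips to ∃i.

existential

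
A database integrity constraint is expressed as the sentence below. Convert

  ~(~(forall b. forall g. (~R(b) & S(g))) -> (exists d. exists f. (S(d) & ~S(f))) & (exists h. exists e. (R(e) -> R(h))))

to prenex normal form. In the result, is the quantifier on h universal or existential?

universal

Eliminate → and ↔ using ¬ and ∨.
  ~(~~(forall b. forall g. (~R(b) & S(g))) | (exists d. exists f. (S(d) & ~S(f))) & (exists h. exists e. (~R(e) | R(h))))
Drive negations inward (¬∀x A ≡ ∃x ¬A, ¬∃x A ≡ ∀x ¬A, De Morgan for ∧/∨):
  (exists b. exists g. (R(b) | ~S(g))) & ((forall d. forall f. (~S(d) | S(f))) | (forall h. forall e. (R(e) & ~R(h))))
All bound variables are already distinct, so no renaming is needed.
Pull the quantifiers to the front (each side's bound variable is not free in the other side):
  exists b. exists g. forall d. forall f. forall h. forall e. ((R(b) | ~S(g)) & (~S(d) | S(f) | R(e) & ~R(h)))
The quantifier exists h sits under an odd number of negations (counting the antecedent side of each →), so it flips to forall h.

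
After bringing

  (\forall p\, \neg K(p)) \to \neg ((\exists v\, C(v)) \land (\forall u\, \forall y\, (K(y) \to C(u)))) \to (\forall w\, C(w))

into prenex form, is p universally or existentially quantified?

existential

Rewrite implications/biconditionals: A → B as ¬A ∨ B.
  \neg (\forall p\, \neg K(p)) \lor \neg \neg ((\exists v\, C(v)) \land (\forall u\, \forall y\, (\neg K(y) \lor C(u)))) \lor (\forall w\, C(w))
Move each ¬ inward, flipping quantifiers it crosses:
  (\exists p\, K(p)) \lor (\exists v\, C(v)) \land (\forall u\, \forall y\, (\neg K(y) \lor C(u))) \lor (\forall w\, C(w))
All bound variables are already distinct, so no renaming is needed.
Pull the quantifiers to the front (each side's bound variable is not free in the other side):
  \exists p\, \exists v\, \forall u\, \forall y\, \forall w\, (K(p) \lor C(v) \land (\neg K(y) \lor C(u)) \lor C(w))
The quantifier \forall p sits under an odd number of negations (counting the antecedent side of each →), so it flips to \exists p.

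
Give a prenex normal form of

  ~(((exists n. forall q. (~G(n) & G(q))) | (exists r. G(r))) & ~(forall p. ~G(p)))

Move each ¬ inward, flipping quantifiers it crosses:
  (forall n. exists q. (G(n) | ~G(q))) & (forall r. ~G(r)) | (forall p. ~G(p))
All bound variables are already distinct, so no renaming is needed.
Finally move all quantifiers to the prefix:
  forall n. exists q. forall r. forall p. ((G(n) | ~G(q)) & ~G(r) | ~G(p))

forall n. exists q. forall r. forall p. ((G(n) | ~G(q)) & ~G(r) | ~G(p))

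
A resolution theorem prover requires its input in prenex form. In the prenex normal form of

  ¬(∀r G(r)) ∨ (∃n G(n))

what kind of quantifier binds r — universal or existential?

existential

Move each ¬ inward, flipping quantifiers it crosses:
  (∃r ¬G(r)) ∨ (∃n G(n))
All bound variables are already distinct, so no renaming is needed.
Extract every quantifier outward, since the variables are now distinct and don't occur free across branches:
  ∃r ∃n (¬G(r) ∨ G(n))
The quantifier ∀r sits under an odd number of negations, so it flips to ∃r.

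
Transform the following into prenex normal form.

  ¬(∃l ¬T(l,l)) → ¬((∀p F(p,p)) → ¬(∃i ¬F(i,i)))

∃l ∀p ∃i (¬T(l,l) ∨ F(p,p) ∧ ¬F(i,i))

First replace A → B with ¬A ∨ B.
  ¬¬(∃l ¬T(l,l)) ∨ ¬(¬(∀p F(p,p)) ∨ ¬(∃i ¬F(i,i)))
Push ¬ through the quantifiers and connectives to reach negation normal form:
  (∃l ¬T(l,l)) ∨ (∀p F(p,p)) ∧ (∃i ¬F(i,i))
All bound variables are already distinct, so no renaming is needed.
Extract every quantifier outward, since the variables are now distinct and don't occur free across branches:
  ∃l ∀p ∃i (¬T(l,l) ∨ F(p,p) ∧ ¬F(i,i))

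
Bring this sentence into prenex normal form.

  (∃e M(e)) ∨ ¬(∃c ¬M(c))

Move each ¬ inward, flipping quantifiers it crosses:
  (∃e M(e)) ∨ (∀c M(c))
Pull the quantifiers to the front (each side's bound variable is not free in the other side):
  ∃e ∀c (M(e) ∨ M(c))

∃e ∀c (M(e) ∨ M(c))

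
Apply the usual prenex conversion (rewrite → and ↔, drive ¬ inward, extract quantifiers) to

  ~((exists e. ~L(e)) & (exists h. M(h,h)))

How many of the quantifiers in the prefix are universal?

Drive negations inward (¬∀x A ≡ ∃x ¬A, ¬∃x A ≡ ∀x ¬A, De Morgan for ∧/∨):
  (forall e. L(e)) | (forall h. ~M(h,h))
All bound variables are already distinct, so no renaming is needed.
Finally move all quantifiers to the prefix:
  forall e. forall h. (L(e) | ~M(h,h))
The prefix is forall e forall h: 2 universal, 0 existential.

2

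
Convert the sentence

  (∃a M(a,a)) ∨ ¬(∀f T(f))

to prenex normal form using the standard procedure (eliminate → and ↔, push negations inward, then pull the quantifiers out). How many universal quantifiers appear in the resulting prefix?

0

Push ¬ through the quantifiers and connectives to reach negation normal form:
  (∃a M(a,a)) ∨ (∃f ¬T(f))
All bound variables are already distinct, so no renaming is needed.
Extract every quantifier outward, since the variables are now distinct and don't occur free across branches:
  ∃a ∃f (M(a,a) ∨ ¬T(f))
The prefix is ∃a ∃f: 0 universal, 2 existential.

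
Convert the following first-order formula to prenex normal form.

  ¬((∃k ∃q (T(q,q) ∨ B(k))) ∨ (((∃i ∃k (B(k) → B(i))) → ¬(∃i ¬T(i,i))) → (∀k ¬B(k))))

First replace A → B with ¬A ∨ B.
  ¬((∃k ∃q (T(q,q) ∨ B(k))) ∨ ¬(¬(∃i ∃k (¬B(k) ∨ B(i))) ∨ ¬(∃i ¬T(i,i))) ∨ (∀k ¬B(k)))
Push ¬ through the quantifiers and connectives to reach negation normal form:
  (∀k ∀q (¬T(q,q) ∧ ¬B(k))) ∧ ((∀i ∀k (B(k) ∧ ¬B(i))) ∨ (∀i T(i,i))) ∧ (∃k B(k))
Standardize variables apart so no two quantifiers bind the same name: k↦w, i↦x1, k↦u.
  (∀k ∀q (¬T(q,q) ∧ ¬B(k))) ∧ ((∀i ∀w (B(w) ∧ ¬B(i))) ∨ (∀x1 T(x1,x1))) ∧ (∃u B(u))
Finally move all quantifiers to the prefix:
  ∀k ∀q ∀i ∀w ∀x1 ∃u (¬T(q,q) ∧ ¬B(k) ∧ (B(w) ∧ ¬B(i) ∨ T(x1,x1)) ∧ B(u))

∀k ∀q ∀i ∀w ∀x1 ∃u (¬T(q,q) ∧ ¬B(k) ∧ (B(w) ∧ ¬B(i) ∨ T(x1,x1)) ∧ B(u))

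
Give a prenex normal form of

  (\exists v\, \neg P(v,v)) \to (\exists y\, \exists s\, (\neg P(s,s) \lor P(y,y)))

Rewrite implications/biconditionals: A → B as ¬A ∨ B.
  \neg (\exists v\, \neg P(v,v)) \lor (\exists y\, \exists s\, (\neg P(s,s) \lor P(y,y)))
Push ¬ through the quantifiers and connectives to reach negation normal form:
  (\forall v\, P(v,v)) \lor (\exists y\, \exists s\, (\neg P(s,s) \lor P(y,y)))
All bound variables are already distinct, so no renaming is needed.
Finally move all quantifiers to the prefix:
  \forall v\, \exists y\, \exists s\, (P(v,v) \lor \neg P(s,s) \lor P(y,y))

\forall v\, \exists y\, \exists s\, (P(v,v) \lor \neg P(s,s) \lor P(y,y))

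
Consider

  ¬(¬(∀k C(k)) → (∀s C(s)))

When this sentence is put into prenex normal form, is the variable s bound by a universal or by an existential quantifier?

Rewrite implications/biconditionals: A → B as ¬A ∨ B.
  ¬(¬¬(∀k C(k)) ∨ (∀s C(s)))
Push ¬ through the quantifiers and connectives to reach negation normal form:
  (∃k ¬C(k)) ∧ (∃s ¬C(s))
All bound variables are already distinct, so no renaming is needed.
Pull the quantifiers to the front (each side's bound variable is not free in the other side):
  ∃k ∃s (¬C(k) ∧ ¬C(s))
The quantifier ∀s sits under an odd number of negations (counting the antecedent side of each →), so it flips to ∃s.

existential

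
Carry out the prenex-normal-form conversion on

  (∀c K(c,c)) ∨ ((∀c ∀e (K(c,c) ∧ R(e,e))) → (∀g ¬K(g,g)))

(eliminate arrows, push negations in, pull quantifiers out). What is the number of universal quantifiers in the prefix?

Rewrite implications/biconditionals: A → B as ¬A ∨ B.
  (∀c K(c,c)) ∨ ¬(∀c ∀e (K(c,c) ∧ R(e,e))) ∨ (∀g ¬K(g,g))
Drive negations inward (¬∀x A ≡ ∃x ¬A, ¬∃x A ≡ ∀x ¬A, De Morgan for ∧/∨):
  (∀c K(c,c)) ∨ (∃c ∃e (¬K(c,c) ∨ ¬R(e,e))) ∨ (∀g ¬K(g,g))
Standardize variables apart so no two quantifiers bind the same name: c↦z1.
  (∀c K(c,c)) ∨ (∃z1 ∃e (¬K(z1,z1) ∨ ¬R(e,e))) ∨ (∀g ¬K(g,g))
Pull the quantifiers to the front (each side's bound variable is not free in the other side):
  ∀c ∃z1 ∃e ∀g (K(c,c) ∨ ¬K(z1,z1) ∨ ¬R(e,e) ∨ ¬K(g,g))
The prefix is ∀c ∃z1 ∃e ∀g: 2 universal, 2 existential.

2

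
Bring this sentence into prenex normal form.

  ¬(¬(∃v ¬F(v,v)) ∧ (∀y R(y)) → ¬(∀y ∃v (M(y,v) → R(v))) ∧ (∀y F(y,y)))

Eliminate → and ↔ using ¬ and ∨.
  ¬(¬(¬(∃v ¬F(v,v)) ∧ (∀y R(y))) ∨ ¬(∀y ∃v (¬M(y,v) ∨ R(v))) ∧ (∀y F(y,y)))
Drive negations inward (¬∀x A ≡ ∃x ¬A, ¬∃x A ≡ ∀x ¬A, De Morgan for ∧/∨):
  (∀v F(v,v)) ∧ (∀y R(y)) ∧ ((∀y ∃v (¬M(y,v) ∨ R(v))) ∨ (∃y ¬F(y,y)))
Rename bound variables to avoid capture: y↦s, v↦y1, y↦a.
  (∀v F(v,v)) ∧ (∀y R(y)) ∧ ((∀s ∃y1 (¬M(s,y1) ∨ R(y1))) ∨ (∃a ¬F(a,a)))
Extract every quantifier outward, since the variables are now distinct and don't occur free across branches:
  ∀v ∀y ∀s ∃y1 ∃a (F(v,v) ∧ R(y) ∧ (¬M(s,y1) ∨ R(y1) ∨ ¬F(a,a)))

∀v ∀y ∀s ∃y1 ∃a (F(v,v) ∧ R(y) ∧ (¬M(s,y1) ∨ R(y1) ∨ ¬F(a,a)))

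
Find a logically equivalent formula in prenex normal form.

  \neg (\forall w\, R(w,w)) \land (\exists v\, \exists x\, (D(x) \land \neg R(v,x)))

\exists w\, \exists v\, \exists x\, (\neg R(w,w) \land D(x) \land \neg R(v,x))

Move each ¬ inward, flipping quantifiers it crosses:
  (\exists w\, \neg R(w,w)) \land (\exists v\, \exists x\, (D(x) \land \neg R(v,x)))
All bound variables are already distinct, so no renaming is needed.
Extract every quantifier outward, since the variables are now distinct and don't occur free across branches:
  \exists w\, \exists v\, \exists x\, (\neg R(w,w) \land D(x) \land \neg R(v,x))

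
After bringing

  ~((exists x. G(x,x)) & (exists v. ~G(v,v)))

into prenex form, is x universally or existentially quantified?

Push ¬ through the quantifiers and connectives to reach negation normal form:
  (forall x. ~G(x,x)) | (forall v. G(v,v))
Finally move all quantifiers to the prefix:
  forall x. forall v. (~G(x,x) | G(v,v))
The quantifier exists x sits under an odd number of negations, so it flips to forall x.

universal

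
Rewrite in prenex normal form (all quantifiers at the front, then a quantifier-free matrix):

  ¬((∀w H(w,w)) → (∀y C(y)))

Eliminate → and ↔ using ¬ and ∨.
  ¬(¬(∀w H(w,w)) ∨ (∀y C(y)))
Move each ¬ inward, flipping quantifiers it crosses:
  (∀w H(w,w)) ∧ (∃y ¬C(y))
All bound variables are already distinct, so no renaming is needed.
Finally move all quantifiers to the prefix:
  ∀w ∃y (H(w,w) ∧ ¬C(y))

∀w ∃y (H(w,w) ∧ ¬C(y))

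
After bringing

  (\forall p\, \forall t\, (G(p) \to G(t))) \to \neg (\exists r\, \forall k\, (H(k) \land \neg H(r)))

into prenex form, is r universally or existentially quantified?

universal

First replace A → B with ¬A ∨ B.
  \neg (\forall p\, \forall t\, (\neg G(p) \lor G(t))) \lor \neg (\exists r\, \forall k\, (H(k) \land \neg H(r)))
Push ¬ through the quantifiers and connectives to reach negation normal form:
  (\exists p\, \exists t\, (G(p) \land \neg G(t))) \lor (\forall r\, \exists k\, (\neg H(k) \lor H(r)))
All bound variables are already distinct, so no renaming is needed.
Pull the quantifiers to the front (each side's bound variable is not free in the other side):
  \exists p\, \exists t\, \forall r\, \exists k\, (G(p) \land \neg G(t) \lor \neg H(k) \lor H(r))
The quantifier \exists r sits under an odd number of negations (counting the antecedent side of each →), so it flips to \forall r.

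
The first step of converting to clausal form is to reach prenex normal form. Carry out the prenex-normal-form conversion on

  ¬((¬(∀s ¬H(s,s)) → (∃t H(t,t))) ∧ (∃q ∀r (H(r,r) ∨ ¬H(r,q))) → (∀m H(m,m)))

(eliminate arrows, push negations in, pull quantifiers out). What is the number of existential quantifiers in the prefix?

3

Rewrite implications/biconditionals: A → B as ¬A ∨ B.
  ¬(¬((¬¬(∀s ¬H(s,s)) ∨ (∃t H(t,t))) ∧ (∃q ∀r (H(r,r) ∨ ¬H(r,q)))) ∨ (∀m H(m,m)))
Move each ¬ inward, flipping quantifiers it crosses:
  ((∀s ¬H(s,s)) ∨ (∃t H(t,t))) ∧ (∃q ∀r (H(r,r) ∨ ¬H(r,q))) ∧ (∃m ¬H(m,m))
Finally move all quantifiers to the prefix:
  ∀s ∃t ∃q ∀r ∃m ((¬H(s,s) ∨ H(t,t)) ∧ (H(r,r) ∨ ¬H(r,q)) ∧ ¬H(m,m))
The prefix is ∀s ∃t ∃q ∀r ∃m: 2 universal, 3 existential.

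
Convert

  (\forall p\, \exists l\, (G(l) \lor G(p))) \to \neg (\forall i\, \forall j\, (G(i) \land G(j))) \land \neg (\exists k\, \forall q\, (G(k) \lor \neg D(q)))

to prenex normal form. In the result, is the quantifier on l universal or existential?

Eliminate → and ↔ using ¬ and ∨.
  \neg (\forall p\, \exists l\, (G(l) \lor G(p))) \lor \neg (\forall i\, \forall j\, (G(i) \land G(j))) \land \neg (\exists k\, \forall q\, (G(k) \lor \neg D(q)))
Drive negations inward (¬∀x A ≡ ∃x ¬A, ¬∃x A ≡ ∀x ¬A, De Morgan for ∧/∨):
  (\exists p\, \forall l\, (\neg G(l) \land \neg G(p))) \lor (\exists i\, \exists j\, (\neg G(i) \lor \neg G(j))) \land (\forall k\, \exists q\, (\neg G(k) \land D(q)))
All bound variables are already distinct, so no renaming is needed.
Finally move all quantifiers to the prefix:
  \exists p\, \forall l\, \exists i\, \exists j\, \forall k\, \exists q\, (\neg G(l) \land \neg G(p) \lor (\neg G(i) \lor \neg G(j)) \land \neg G(k) \land D(q))
The quantifier \exists l sits under an odd number of negations (counting the antecedent side of each →), so it flips to \forall l.

universal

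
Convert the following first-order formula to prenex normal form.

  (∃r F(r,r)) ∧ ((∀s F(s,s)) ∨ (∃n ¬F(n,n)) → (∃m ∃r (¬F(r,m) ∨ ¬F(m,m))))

Rewrite implications/biconditionals: A → B as ¬A ∨ B.
  (∃r F(r,r)) ∧ (¬((∀s F(s,s)) ∨ (∃n ¬F(n,n))) ∨ (∃m ∃r (¬F(r,m) ∨ ¬F(m,m))))
Move each ¬ inward, flipping quantifiers it crosses:
  (∃r F(r,r)) ∧ ((∃s ¬F(s,s)) ∧ (∀n F(n,n)) ∨ (∃m ∃r (¬F(r,m) ∨ ¬F(m,m))))
Give each quantifier a distinct variable: r↦v1.
  (∃r F(r,r)) ∧ ((∃s ¬F(s,s)) ∧ (∀n F(n,n)) ∨ (∃m ∃v1 (¬F(v1,m) ∨ ¬F(m,m))))
Extract every quantifier outward, since the variables are now distinct and don't occur free across branches:
  ∃r ∃s ∀n ∃m ∃v1 (F(r,r) ∧ (¬F(s,s) ∧ F(n,n) ∨ ¬F(v1,m) ∨ ¬F(m,m)))

∃r ∃s ∀n ∃m ∃v1 (F(r,r) ∧ (¬F(s,s) ∧ F(n,n) ∨ ¬F(v1,m) ∨ ¬F(m,m)))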